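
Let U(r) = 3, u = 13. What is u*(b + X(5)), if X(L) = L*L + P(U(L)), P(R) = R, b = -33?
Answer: -65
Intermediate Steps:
X(L) = 3 + L² (X(L) = L*L + 3 = L² + 3 = 3 + L²)
u*(b + X(5)) = 13*(-33 + (3 + 5²)) = 13*(-33 + (3 + 25)) = 13*(-33 + 28) = 13*(-5) = -65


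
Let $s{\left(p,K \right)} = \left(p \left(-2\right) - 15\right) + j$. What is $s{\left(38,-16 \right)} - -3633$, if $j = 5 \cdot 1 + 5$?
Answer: $3552$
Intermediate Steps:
$j = 10$ ($j = 5 + 5 = 10$)
$s{\left(p,K \right)} = -5 - 2 p$ ($s{\left(p,K \right)} = \left(p \left(-2\right) - 15\right) + 10 = \left(- 2 p - 15\right) + 10 = \left(-15 - 2 p\right) + 10 = -5 - 2 p$)
$s{\left(38,-16 \right)} - -3633 = \left(-5 - 76\right) - -3633 = \left(-5 - 76\right) + 3633 = -81 + 3633 = 3552$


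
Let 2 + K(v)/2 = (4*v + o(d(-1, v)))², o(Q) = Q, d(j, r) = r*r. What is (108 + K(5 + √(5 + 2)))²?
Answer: 127519744 + 48082944*√7 ≈ 2.5474e+8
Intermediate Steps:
d(j, r) = r²
K(v) = -4 + 2*(v² + 4*v)² (K(v) = -4 + 2*(4*v + v²)² = -4 + 2*(v² + 4*v)²)
(108 + K(5 + √(5 + 2)))² = (108 + (-4 + 2*(5 + √(5 + 2))²*(4 + (5 + √(5 + 2)))²))² = (108 + (-4 + 2*(5 + √7)²*(4 + (5 + √7))²))² = (108 + (-4 + 2*(5 + √7)²*(9 + √7)²))² = (104 + 2*(5 + √7)²*(9 + √7)²)²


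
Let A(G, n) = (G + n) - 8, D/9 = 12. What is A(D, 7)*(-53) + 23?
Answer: -5648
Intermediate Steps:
D = 108 (D = 9*12 = 108)
A(G, n) = -8 + G + n
A(D, 7)*(-53) + 23 = (-8 + 108 + 7)*(-53) + 23 = 107*(-53) + 23 = -5671 + 23 = -5648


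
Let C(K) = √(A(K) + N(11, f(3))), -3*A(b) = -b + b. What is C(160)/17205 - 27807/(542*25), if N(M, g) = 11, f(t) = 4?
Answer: -27807/13550 + √11/17205 ≈ -2.0520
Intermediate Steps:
A(b) = 0 (A(b) = -(-b + b)/3 = -⅓*0 = 0)
C(K) = √11 (C(K) = √(0 + 11) = √11)
C(160)/17205 - 27807/(542*25) = √11/17205 - 27807/(542*25) = √11*(1/17205) - 27807/13550 = √11/17205 - 27807*1/13550 = √11/17205 - 27807/13550 = -27807/13550 + √11/17205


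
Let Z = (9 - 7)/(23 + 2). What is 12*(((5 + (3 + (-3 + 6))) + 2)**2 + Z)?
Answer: 50724/25 ≈ 2029.0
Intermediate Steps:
Z = 2/25 ≈ 0.080000
12*(((5 + (3 + (-3 + 6))) + 2)**2 + Z) = 12*(((5 + (3 + (-3 + 6))) + 2)**2 + 2/25) = 12*(((5 + (3 + 3)) + 2)**2 + 2/25) = 12*(((5 + 6) + 2)**2 + 2/25) = 12*((11 + 2)**2 + 2/25) = 12*(13**2 + 2/25) = 12*(169 + 2/25) = 12*(4227/25) = 50724/25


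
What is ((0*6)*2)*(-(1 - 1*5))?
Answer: 0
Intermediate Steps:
((0*6)*2)*(-(1 - 1*5)) = (0*2)*(-(1 - 5)) = 0*(-1*(-4)) = 0*4 = 0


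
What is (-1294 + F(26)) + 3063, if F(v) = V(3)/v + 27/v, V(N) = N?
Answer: 23012/13 ≈ 1770.2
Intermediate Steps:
F(v) = 30/v (F(v) = 3/v + 27/v = 30/v)
(-1294 + F(26)) + 3063 = (-1294 + 30/26) + 3063 = (-1294 + 30*(1/26)) + 3063 = (-1294 + 15/13) + 3063 = -16807/13 + 3063 = 23012/13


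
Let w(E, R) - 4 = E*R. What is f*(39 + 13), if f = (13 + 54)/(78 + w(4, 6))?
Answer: 1742/53 ≈ 32.868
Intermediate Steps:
w(E, R) = 4 + E*R
f = 67/106 (f = (13 + 54)/(78 + (4 + 4*6)) = 67/(78 + (4 + 24)) = 67/(78 + 28) = 67/106 ≈ 0.63208)
f*(39 + 13) = 67*(39 + 13)/106 = (67/106)*52 = 1742/53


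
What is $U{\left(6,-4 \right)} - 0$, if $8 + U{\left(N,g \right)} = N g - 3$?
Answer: $-35$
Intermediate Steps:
$U{\left(N,g \right)} = -11 + N g$ ($U{\left(N,g \right)} = -8 + \left(N g - 3\right) = -8 + \left(-3 + N g\right) = -11 + N g$)
$U{\left(6,-4 \right)} - 0 = \left(-11 + 6 \left(-4\right)\right) - 0 = \left(-11 - 24\right) + 0 = -35 + 0 = -35$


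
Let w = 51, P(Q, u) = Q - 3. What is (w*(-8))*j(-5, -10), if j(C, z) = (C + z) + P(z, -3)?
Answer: 11424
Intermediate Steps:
P(Q, u) = -3 + Q
j(C, z) = -3 + C + 2*z (j(C, z) = (C + z) + (-3 + z) = -3 + C + 2*z)
(w*(-8))*j(-5, -10) = (51*(-8))*(-3 - 5 + 2*(-10)) = -408*(-3 - 5 - 20) = -408*(-28) = 11424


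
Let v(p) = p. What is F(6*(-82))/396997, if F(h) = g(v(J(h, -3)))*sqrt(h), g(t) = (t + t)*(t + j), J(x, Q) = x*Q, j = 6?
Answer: 8749728*I*sqrt(123)/396997 ≈ 244.43*I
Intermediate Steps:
J(x, Q) = Q*x
g(t) = 2*t*(6 + t) (g(t) = (t + t)*(t + 6) = (2*t)*(6 + t) = 2*t*(6 + t))
F(h) = -6*h**(3/2)*(6 - 3*h) (F(h) = (2*(-3*h)*(6 - 3*h))*sqrt(h) = (-6*h*(6 - 3*h))*sqrt(h) = -6*h**(3/2)*(6 - 3*h))
F(6*(-82))/396997 = (18*(6*(-82))**(3/2)*(-2 + 6*(-82)))/396997 = (18*(-492)**(3/2)*(-2 - 492))*(1/396997) = (18*(-984*I*sqrt(123))*(-494))*(1/396997) = (8749728*I*sqrt(123))*(1/396997) = 8749728*I*sqrt(123)/396997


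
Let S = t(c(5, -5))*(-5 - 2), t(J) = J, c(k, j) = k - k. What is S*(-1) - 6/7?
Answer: -6/7 ≈ -0.85714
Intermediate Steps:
c(k, j) = 0
S = 0 (S = 0*(-5 - 2) = 0*(-7) = 0)
S*(-1) - 6/7 = 0*(-1) - 6/7 = 0 - 6*1/7 = 0 - 6/7 = -6/7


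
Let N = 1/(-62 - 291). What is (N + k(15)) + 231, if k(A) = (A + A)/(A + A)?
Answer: 81895/353 ≈ 232.00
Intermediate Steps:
k(A) = 1 (k(A) = (2*A)/((2*A)) = (2*A)*(1/(2*A)) = 1)
N = -1/353 (N = 1/(-353) = -1/353 ≈ -0.0028329)
(N + k(15)) + 231 = (-1/353 + 1) + 231 = 352/353 + 231 = 81895/353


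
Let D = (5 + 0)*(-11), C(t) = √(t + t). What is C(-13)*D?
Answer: -55*I*√26 ≈ -280.45*I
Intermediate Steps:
C(t) = √2*√t (C(t) = √(2*t) = √2*√t)
D = -55 (D = 5*(-11) = -55)
C(-13)*D = (√2*√(-13))*(-55) = (√2*(I*√13))*(-55) = (I*√26)*(-55) = -55*I*√26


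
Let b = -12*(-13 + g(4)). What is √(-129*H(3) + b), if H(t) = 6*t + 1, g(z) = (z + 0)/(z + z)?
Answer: I*√2301 ≈ 47.969*I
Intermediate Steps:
g(z) = ½ (g(z) = z/((2*z)) = z*(1/(2*z)) = ½)
b = 150 (b = -12*(-13 + ½) = -12*(-25/2) = 150)
H(t) = 1 + 6*t
√(-129*H(3) + b) = √(-129*(1 + 6*3) + 150) = √(-129*(1 + 18) + 150) = √(-129*19 + 150) = √(-2451 + 150) = √(-2301) = I*√2301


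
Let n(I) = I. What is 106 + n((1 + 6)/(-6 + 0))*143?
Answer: -365/6 ≈ -60.833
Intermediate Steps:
106 + n((1 + 6)/(-6 + 0))*143 = 106 + ((1 + 6)/(-6 + 0))*143 = 106 + (7/(-6))*143 = 106 + (7*(-⅙))*143 = 106 - 7/6*143 = 106 - 1001/6 = -365/6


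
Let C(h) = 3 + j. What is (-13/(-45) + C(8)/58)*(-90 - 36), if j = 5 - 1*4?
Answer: -6538/145 ≈ -45.090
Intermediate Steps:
j = 1 (j = 5 - 4 = 1)
C(h) = 4 (C(h) = 3 + 1 = 4)
(-13/(-45) + C(8)/58)*(-90 - 36) = (-13/(-45) + 4/58)*(-90 - 36) = (-13*(-1/45) + 4*(1/58))*(-126) = (13/45 + 2/29)*(-126) = (467/1305)*(-126) = -6538/145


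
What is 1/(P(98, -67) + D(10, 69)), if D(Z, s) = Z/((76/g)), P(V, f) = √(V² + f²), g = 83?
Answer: -15770/20178067 + 1444*√14093/20178067 ≈ 0.0077140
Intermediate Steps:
D(Z, s) = 83*Z/76 (D(Z, s) = Z/((76/83)) = Z/((76*(1/83))) = Z/(76/83) = Z*(83/76) = 83*Z/76)
1/(P(98, -67) + D(10, 69)) = 1/(√(98² + (-67)²) + (83/76)*10) = 1/(√(9604 + 4489) + 415/38) = 1/(√14093 + 415/38) = 1/(415/38 + √14093)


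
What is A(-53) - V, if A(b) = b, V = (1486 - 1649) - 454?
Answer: 564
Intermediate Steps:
V = -617 (V = -163 - 454 = -617)
A(-53) - V = -53 - 1*(-617) = -53 + 617 = 564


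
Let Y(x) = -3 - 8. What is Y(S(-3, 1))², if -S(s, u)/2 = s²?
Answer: 121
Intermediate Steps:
S(s, u) = -2*s²
Y(x) = -11
Y(S(-3, 1))² = (-11)² = 121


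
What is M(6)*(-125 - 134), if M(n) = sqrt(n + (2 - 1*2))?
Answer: -259*sqrt(6) ≈ -634.42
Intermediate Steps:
M(n) = sqrt(n) (M(n) = sqrt(n + (2 - 2)) = sqrt(n + 0) = sqrt(n))
M(6)*(-125 - 134) = sqrt(6)*(-125 - 134) = sqrt(6)*(-259) = -259*sqrt(6)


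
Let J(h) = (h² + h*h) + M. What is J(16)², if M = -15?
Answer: 247009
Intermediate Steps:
J(h) = -15 + 2*h² (J(h) = (h² + h*h) - 15 = (h² + h²) - 15 = 2*h² - 15 = -15 + 2*h²)
J(16)² = (-15 + 2*16²)² = (-15 + 2*256)² = (-15 + 512)² = 497² = 247009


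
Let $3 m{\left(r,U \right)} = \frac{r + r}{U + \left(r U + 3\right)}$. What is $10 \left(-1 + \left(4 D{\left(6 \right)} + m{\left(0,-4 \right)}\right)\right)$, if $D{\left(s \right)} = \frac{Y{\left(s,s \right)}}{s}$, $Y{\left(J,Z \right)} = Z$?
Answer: $30$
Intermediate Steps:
$D{\left(s \right)} = 1$ ($D{\left(s \right)} = \frac{s}{s} = 1$)
$m{\left(r,U \right)} = \frac{2 r}{3 \left(3 + U + U r\right)}$ ($m{\left(r,U \right)} = \frac{\left(r + r\right) \frac{1}{U + \left(r U + 3\right)}}{3} = \frac{2 r \frac{1}{U + \left(U r + 3\right)}}{3} = \frac{2 r \frac{1}{U + \left(3 + U r\right)}}{3} = \frac{2 r \frac{1}{3 + U + U r}}{3} = \frac{2 r}{3 \left(3 + U + U r\right)}$)
$10 \left(-1 + \left(4 D{\left(6 \right)} + m{\left(0,-4 \right)}\right)\right) = 10 \left(-1 + \left(4 \cdot 1 + \frac{2}{3} \cdot 0 \frac{1}{3 - 4 - 0}\right)\right) = 10 \left(-1 + \left(4 + \frac{2}{3} \cdot 0 \frac{1}{3 - 4 + 0}\right)\right) = 10 \left(-1 + \left(4 + \frac{2}{3} \cdot 0 \frac{1}{-1}\right)\right) = 10 \left(-1 + \left(4 + \frac{2}{3} \cdot 0 \left(-1\right)\right)\right) = 10 \left(-1 + \left(4 + 0\right)\right) = 10 \left(-1 + 4\right) = 10 \cdot 3 = 30$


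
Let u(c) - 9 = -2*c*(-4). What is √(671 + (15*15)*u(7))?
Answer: 8*√239 ≈ 123.68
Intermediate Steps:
u(c) = 9 + 8*c (u(c) = 9 - 2*c*(-4) = 9 + 8*c)
√(671 + (15*15)*u(7)) = √(671 + (15*15)*(9 + 8*7)) = √(671 + 225*(9 + 56)) = √(671 + 225*65) = √(671 + 14625) = √15296 = 8*√239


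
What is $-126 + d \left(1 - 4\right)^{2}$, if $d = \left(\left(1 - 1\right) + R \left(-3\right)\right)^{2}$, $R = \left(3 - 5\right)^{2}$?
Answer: $1170$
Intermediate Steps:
$R = 4$ ($R = \left(-2\right)^{2} = 4$)
$d = 144$ ($d = \left(\left(1 - 1\right) + 4 \left(-3\right)\right)^{2} = \left(\left(1 - 1\right) - 12\right)^{2} = \left(0 - 12\right)^{2} = \left(-12\right)^{2} = 144$)
$-126 + d \left(1 - 4\right)^{2} = -126 + 144 \left(1 - 4\right)^{2} = -126 + 144 \left(-3\right)^{2} = -126 + 144 \cdot 9 = -126 + 1296 = 1170$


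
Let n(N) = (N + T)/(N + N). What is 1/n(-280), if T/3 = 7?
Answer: 80/37 ≈ 2.1622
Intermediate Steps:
T = 21 (T = 3*7 = 21)
n(N) = (21 + N)/(2*N) (n(N) = (N + 21)/(N + N) = (21 + N)/((2*N)) = (21 + N)*(1/(2*N)) = (21 + N)/(2*N))
1/n(-280) = 1/((½)*(21 - 280)/(-280)) = 1/((½)*(-1/280)*(-259)) = 1/(37/80) = 80/37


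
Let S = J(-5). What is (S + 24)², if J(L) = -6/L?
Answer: 15876/25 ≈ 635.04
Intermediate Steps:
S = 6/5 (S = -6/(-5) = -6*(-⅕) = 6/5 ≈ 1.2000)
(S + 24)² = (6/5 + 24)² = (126/5)² = 15876/25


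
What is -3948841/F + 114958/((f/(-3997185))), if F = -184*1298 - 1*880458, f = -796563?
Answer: 171442098319680061/297195000090 ≈ 5.7687e+5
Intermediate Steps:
F = -1119290 (F = -238832 - 880458 = -1119290)
-3948841/F + 114958/((f/(-3997185))) = -3948841/(-1119290) + 114958/((-796563/(-3997185))) = -3948841*(-1/1119290) + 114958/((-796563*(-1/3997185))) = 3948841/1119290 + 114958/(265521/1332395) = 3948841/1119290 + 114958*(1332395/265521) = 3948841/1119290 + 153169464410/265521 = 171442098319680061/297195000090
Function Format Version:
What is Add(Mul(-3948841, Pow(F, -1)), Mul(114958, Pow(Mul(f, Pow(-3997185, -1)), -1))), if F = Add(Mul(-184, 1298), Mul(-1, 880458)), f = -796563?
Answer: Rational(171442098319680061, 297195000090) ≈ 5.7687e+5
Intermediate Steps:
F = -1119290 (F = Add(-238832, -880458) = -1119290)
Add(Mul(-3948841, Pow(F, -1)), Mul(114958, Pow(Mul(f, Pow(-3997185, -1)), -1))) = Add(Mul(-3948841, Pow(-1119290, -1)), Mul(114958, Pow(Mul(-796563, Pow(-3997185, -1)), -1))) = Add(Mul(-3948841, Rational(-1, 1119290)), Mul(114958, Pow(Mul(-796563, Rational(-1, 3997185)), -1))) = Add(Rational(3948841, 1119290), Mul(114958, Pow(Rational(265521, 1332395), -1))) = Add(Rational(3948841, 1119290), Mul(114958, Rational(1332395, 265521))) = Add(Rational(3948841, 1119290), Rational(153169464410, 265521)) = Rational(171442098319680061, 297195000090)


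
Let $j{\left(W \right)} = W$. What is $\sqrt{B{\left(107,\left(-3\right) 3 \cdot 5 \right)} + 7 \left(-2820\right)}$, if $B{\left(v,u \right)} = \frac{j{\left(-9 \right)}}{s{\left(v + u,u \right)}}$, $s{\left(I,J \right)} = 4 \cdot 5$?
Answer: $\frac{i \sqrt{1974045}}{10} \approx 140.5 i$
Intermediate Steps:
$s{\left(I,J \right)} = 20$
$B{\left(v,u \right)} = - \frac{9}{20}$
$\sqrt{B{\left(107,\left(-3\right) 3 \cdot 5 \right)} + 7 \left(-2820\right)} = \sqrt{- \frac{9}{20} + 7 \left(-2820\right)} = \sqrt{- \frac{9}{20} - 19740} = \sqrt{- \frac{394809}{20}} = \frac{i \sqrt{1974045}}{10}$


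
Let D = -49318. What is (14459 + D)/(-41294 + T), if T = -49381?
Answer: 34859/90675 ≈ 0.38444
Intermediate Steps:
(14459 + D)/(-41294 + T) = (14459 - 49318)/(-41294 - 49381) = -34859/(-90675) = -34859*(-1/90675) = 34859/90675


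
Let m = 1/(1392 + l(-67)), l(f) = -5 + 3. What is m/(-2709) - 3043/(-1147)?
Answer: 11458445783/4319039970 ≈ 2.6530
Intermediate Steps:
l(f) = -2
m = 1/1390 (m = 1/(1392 - 2) = 1/1390 ≈ 0.00071942)
m/(-2709) - 3043/(-1147) = (1/1390)/(-2709) - 3043/(-1147) = (1/1390)*(-1/2709) - 3043*(-1/1147) = -1/3765510 + 3043/1147 = 11458445783/4319039970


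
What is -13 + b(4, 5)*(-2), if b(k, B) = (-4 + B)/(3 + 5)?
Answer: -53/4 ≈ -13.250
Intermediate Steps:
b(k, B) = -1/2 + B/8 (b(k, B) = (-4 + B)/8 = (-4 + B)*(1/8) = -1/2 + B/8)
-13 + b(4, 5)*(-2) = -13 + (-1/2 + (1/8)*5)*(-2) = -13 + (-1/2 + 5/8)*(-2) = -13 + (1/8)*(-2) = -13 - 1/4 = -53/4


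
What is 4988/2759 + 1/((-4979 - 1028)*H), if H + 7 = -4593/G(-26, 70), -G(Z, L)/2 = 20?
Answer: 129229946348/71480698969 ≈ 1.8079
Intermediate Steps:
G(Z, L) = -40 (G(Z, L) = -2*20 = -40)
H = 4313/40 (H = -7 - 4593/(-40) = -7 - 4593*(-1/40) = -7 + 4593/40 = 4313/40 ≈ 107.82)
4988/2759 + 1/((-4979 - 1028)*H) = 4988/2759 + 1/((-4979 - 1028)*(4313/40)) = 4988*(1/2759) + (40/4313)/(-6007) = 4988/2759 - 1/6007*40/4313 = 4988/2759 - 40/25908191 = 129229946348/71480698969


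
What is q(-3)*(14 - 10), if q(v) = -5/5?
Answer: -4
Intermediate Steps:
q(v) = -1 (q(v) = -5*1/5 = -1)
q(-3)*(14 - 10) = -(14 - 10) = -1*4 = -4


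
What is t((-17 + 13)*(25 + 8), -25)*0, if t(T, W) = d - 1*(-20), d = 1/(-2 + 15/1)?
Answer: 0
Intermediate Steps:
d = 1/13 (d = 1/(-2 + 15*1) = 1/(-2 + 15) = 1/13 ≈ 0.076923)
t(T, W) = 261/13 (t(T, W) = 1/13 - 1*(-20) = 1/13 + 20 = 261/13)
t((-17 + 13)*(25 + 8), -25)*0 = (261/13)*0 = 0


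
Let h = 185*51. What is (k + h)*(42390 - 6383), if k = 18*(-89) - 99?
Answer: 278478138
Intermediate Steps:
k = -1701 (k = -1602 - 99 = -1701)
h = 9435
(k + h)*(42390 - 6383) = (-1701 + 9435)*(42390 - 6383) = 7734*36007 = 278478138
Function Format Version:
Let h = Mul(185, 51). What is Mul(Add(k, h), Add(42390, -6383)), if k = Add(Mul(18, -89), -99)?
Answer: 278478138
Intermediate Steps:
k = -1701 (k = Add(-1602, -99) = -1701)
h = 9435
Mul(Add(k, h), Add(42390, -6383)) = Mul(Add(-1701, 9435), Add(42390, -6383)) = Mul(7734, 36007) = 278478138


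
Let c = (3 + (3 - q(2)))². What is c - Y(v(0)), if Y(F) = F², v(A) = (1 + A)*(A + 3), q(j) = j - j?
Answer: 27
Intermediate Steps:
q(j) = 0
v(A) = (1 + A)*(3 + A)
c = 36 (c = (3 + (3 - 1*0))² = (3 + (3 + 0))² = (3 + 3)² = 6² = 36)
c - Y(v(0)) = 36 - (3 + 0² + 4*0)² = 36 - (3 + 0 + 0)² = 36 - 1*3² = 36 - 1*9 = 36 - 9 = 27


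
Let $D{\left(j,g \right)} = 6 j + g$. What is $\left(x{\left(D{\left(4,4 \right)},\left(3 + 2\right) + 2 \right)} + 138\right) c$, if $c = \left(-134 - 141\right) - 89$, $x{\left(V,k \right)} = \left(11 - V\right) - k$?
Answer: $-41496$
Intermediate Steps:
$D{\left(j,g \right)} = g + 6 j$
$x{\left(V,k \right)} = 11 - V - k$
$c = -364$ ($c = -275 - 89 = -364$)
$\left(x{\left(D{\left(4,4 \right)},\left(3 + 2\right) + 2 \right)} + 138\right) c = \left(\left(11 - \left(4 + 6 \cdot 4\right) - \left(\left(3 + 2\right) + 2\right)\right) + 138\right) \left(-364\right) = \left(\left(11 - \left(4 + 24\right) - \left(5 + 2\right)\right) + 138\right) \left(-364\right) = \left(\left(11 - 28 - 7\right) + 138\right) \left(-364\right) = \left(-24 + 138\right) \left(-364\right) = 114 \left(-364\right) = -41496$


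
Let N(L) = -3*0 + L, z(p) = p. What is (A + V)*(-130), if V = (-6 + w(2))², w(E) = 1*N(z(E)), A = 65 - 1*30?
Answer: -6630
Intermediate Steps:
A = 35 (A = 65 - 30 = 35)
N(L) = L (N(L) = 0 + L = L)
w(E) = E (w(E) = 1*E = E)
V = 16 (V = (-6 + 2)² = (-4)² = 16)
(A + V)*(-130) = (35 + 16)*(-130) = 51*(-130) = -6630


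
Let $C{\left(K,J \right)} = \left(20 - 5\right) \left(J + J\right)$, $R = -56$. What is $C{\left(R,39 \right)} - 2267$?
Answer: $-1097$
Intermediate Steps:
$C{\left(K,J \right)} = 30 J$ ($C{\left(K,J \right)} = 15 \cdot 2 J = 30 J$)
$C{\left(R,39 \right)} - 2267 = 30 \cdot 39 - 2267 = 1170 - 2267 = -1097$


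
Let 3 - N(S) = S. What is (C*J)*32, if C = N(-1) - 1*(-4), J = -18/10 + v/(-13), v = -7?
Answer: -20992/65 ≈ -322.95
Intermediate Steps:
J = -82/65 (J = -18/10 - 7/(-13) = -18*⅒ - 7*(-1/13) = -9/5 + 7/13 = -82/65 ≈ -1.2615)
N(S) = 3 - S
C = 8 (C = (3 - 1*(-1)) - 1*(-4) = (3 + 1) + 4 = 4 + 4 = 8)
(C*J)*32 = (8*(-82/65))*32 = -656/65*32 = -20992/65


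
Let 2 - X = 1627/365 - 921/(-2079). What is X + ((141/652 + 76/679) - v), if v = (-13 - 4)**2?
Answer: -4664356799279/15997253580 ≈ -291.57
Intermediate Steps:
v = 289 (v = (-17)**2 = 289)
X = -733676/252945 (X = 2 - (1627/365 - 921/(-2079)) = 2 - (1627*(1/365) - 921*(-1/2079)) = 2 - (1627/365 + 307/693) = 2 - 1*1239566/252945 = 2 - 1239566/252945 = -733676/252945 ≈ -2.9005)
X + ((141/652 + 76/679) - v) = -733676/252945 + ((141/652 + 76/679) - 1*289) = -733676/252945 + ((141*(1/652) + 76*(1/679)) - 289) = -733676/252945 + ((141/652 + 76/679) - 289) = -733676/252945 + (145291/442708 - 289) = -733676/252945 - 127797321/442708 = -4664356799279/15997253580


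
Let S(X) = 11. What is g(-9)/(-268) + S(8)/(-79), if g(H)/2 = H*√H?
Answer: -11/79 + 27*I/134 ≈ -0.13924 + 0.20149*I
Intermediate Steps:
g(H) = 2*H^(3/2) (g(H) = 2*(H*√H) = 2*H^(3/2))
g(-9)/(-268) + S(8)/(-79) = (2*(-9)^(3/2))/(-268) + 11/(-79) = (2*(-27*I))*(-1/268) + 11*(-1/79) = -54*I*(-1/268) - 11/79 = 27*I/134 - 11/79 = -11/79 + 27*I/134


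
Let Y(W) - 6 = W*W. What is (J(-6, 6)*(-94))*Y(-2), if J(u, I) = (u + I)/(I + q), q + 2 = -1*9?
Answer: 0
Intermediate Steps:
q = -11 (q = -2 - 1*9 = -2 - 9 = -11)
Y(W) = 6 + W² (Y(W) = 6 + W*W = 6 + W²)
J(u, I) = (I + u)/(-11 + I) (J(u, I) = (u + I)/(I - 11) = (I + u)/(-11 + I))
(J(-6, 6)*(-94))*Y(-2) = (((6 - 6)/(-11 + 6))*(-94))*(6 + (-2)²) = ((0/(-5))*(-94))*(6 + 4) = (-⅕*0*(-94))*10 = (0*(-94))*10 = 0*10 = 0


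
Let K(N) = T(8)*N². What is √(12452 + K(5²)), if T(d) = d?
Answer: 2*√4363 ≈ 132.11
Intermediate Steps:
K(N) = 8*N²
√(12452 + K(5²)) = √(12452 + 8*(5²)²) = √(12452 + 8*25²) = √(12452 + 8*625) = √(12452 + 5000) = √17452 = 2*√4363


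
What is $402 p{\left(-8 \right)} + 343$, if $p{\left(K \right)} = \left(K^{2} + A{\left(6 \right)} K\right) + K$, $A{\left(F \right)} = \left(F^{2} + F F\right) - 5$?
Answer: $-192617$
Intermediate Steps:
$A{\left(F \right)} = -5 + 2 F^{2}$ ($A{\left(F \right)} = \left(F^{2} + F^{2}\right) - 5 = 2 F^{2} - 5 = -5 + 2 F^{2}$)
$p{\left(K \right)} = K^{2} + 68 K$ ($p{\left(K \right)} = \left(K^{2} + \left(-5 + 2 \cdot 6^{2}\right) K\right) + K = \left(K^{2} + \left(-5 + 2 \cdot 36\right) K\right) + K = \left(K^{2} + \left(-5 + 72\right) K\right) + K = \left(K^{2} + 67 K\right) + K = K^{2} + 68 K$)
$402 p{\left(-8 \right)} + 343 = 402 \left(- 8 \left(68 - 8\right)\right) + 343 = 402 \left(\left(-8\right) 60\right) + 343 = 402 \left(-480\right) + 343 = -192960 + 343 = -192617$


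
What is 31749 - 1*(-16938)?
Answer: 48687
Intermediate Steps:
31749 - 1*(-16938) = 31749 + 16938 = 48687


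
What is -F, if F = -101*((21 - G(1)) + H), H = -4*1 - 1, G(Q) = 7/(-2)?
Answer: 3939/2 ≈ 1969.5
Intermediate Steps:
G(Q) = -7/2 (G(Q) = 7*(-1/2) = -7/2)
H = -5 (H = -4 - 1 = -5)
F = -3939/2 (F = -101*((21 - 1*(-7/2)) - 5) = -101*((21 + 7/2) - 5) = -101*(49/2 - 5) = -101*39/2 = -3939/2 ≈ -1969.5)
-F = -1*(-3939/2) = 3939/2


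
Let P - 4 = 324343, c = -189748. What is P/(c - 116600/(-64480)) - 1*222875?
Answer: -68171490992739/305870861 ≈ -2.2288e+5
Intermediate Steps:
P = 324347 (P = 4 + 324343 = 324347)
P/(c - 116600/(-64480)) - 1*222875 = 324347/(-189748 - 116600/(-64480)) - 1*222875 = 324347/(-189748 - 116600*(-1)/64480) - 222875 = 324347/(-189748 - 1*(-2915/1612)) - 222875 = 324347/(-189748 + 2915/1612) - 222875 = 324347/(-305870861/1612) - 222875 = 324347*(-1612/305870861) - 222875 = -522847364/305870861 - 222875 = -68171490992739/305870861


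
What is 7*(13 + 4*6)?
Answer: 259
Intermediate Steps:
7*(13 + 4*6) = 7*(13 + 24) = 7*37 = 259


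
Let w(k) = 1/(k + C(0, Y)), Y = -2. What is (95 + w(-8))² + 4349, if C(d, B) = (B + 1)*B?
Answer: 480325/36 ≈ 13342.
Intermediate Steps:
C(d, B) = B*(1 + B) (C(d, B) = (1 + B)*B = B*(1 + B))
w(k) = 1/(2 + k) (w(k) = 1/(k - 2*(1 - 2)) = 1/(k - 2*(-1)) = 1/(k + 2) = 1/(2 + k))
(95 + w(-8))² + 4349 = (95 + 1/(2 - 8))² + 4349 = (95 + 1/(-6))² + 4349 = (95 - ⅙)² + 4349 = (569/6)² + 4349 = 323761/36 + 4349 = 480325/36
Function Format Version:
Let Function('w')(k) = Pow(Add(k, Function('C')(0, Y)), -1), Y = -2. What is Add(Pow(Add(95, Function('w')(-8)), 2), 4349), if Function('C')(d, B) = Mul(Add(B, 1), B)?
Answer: Rational(480325, 36) ≈ 13342.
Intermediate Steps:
Function('C')(d, B) = Mul(B, Add(1, B)) (Function('C')(d, B) = Mul(Add(1, B), B) = Mul(B, Add(1, B)))
Function('w')(k) = Pow(Add(2, k), -1) (Function('w')(k) = Pow(Add(k, Mul(-2, Add(1, -2))), -1) = Pow(Add(k, Mul(-2, -1)), -1) = Pow(Add(k, 2), -1) = Pow(Add(2, k), -1))
Add(Pow(Add(95, Function('w')(-8)), 2), 4349) = Add(Pow(Add(95, Pow(Add(2, -8), -1)), 2), 4349) = Add(Pow(Add(95, Pow(-6, -1)), 2), 4349) = Add(Pow(Add(95, Rational(-1, 6)), 2), 4349) = Add(Pow(Rational(569, 6), 2), 4349) = Add(Rational(323761, 36), 4349) = Rational(480325, 36)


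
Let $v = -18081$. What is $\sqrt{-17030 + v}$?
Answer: $i \sqrt{35111} \approx 187.38 i$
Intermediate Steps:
$\sqrt{-17030 + v} = \sqrt{-17030 - 18081} = \sqrt{-35111} = i \sqrt{35111}$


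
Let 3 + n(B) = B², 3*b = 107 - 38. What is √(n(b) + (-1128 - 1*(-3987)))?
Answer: √3385 ≈ 58.181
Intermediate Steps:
b = 23 (b = (107 - 38)/3 = (⅓)*69 = 23)
n(B) = -3 + B²
√(n(b) + (-1128 - 1*(-3987))) = √((-3 + 23²) + (-1128 - 1*(-3987))) = √((-3 + 529) + (-1128 + 3987)) = √(526 + 2859) = √3385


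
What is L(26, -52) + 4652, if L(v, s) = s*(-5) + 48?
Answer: 4960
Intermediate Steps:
L(v, s) = 48 - 5*s (L(v, s) = -5*s + 48 = 48 - 5*s)
L(26, -52) + 4652 = (48 - 5*(-52)) + 4652 = (48 + 260) + 4652 = 308 + 4652 = 4960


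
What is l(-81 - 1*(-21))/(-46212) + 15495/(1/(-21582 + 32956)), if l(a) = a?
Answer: 678700740635/3851 ≈ 1.7624e+8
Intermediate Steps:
l(-81 - 1*(-21))/(-46212) + 15495/(1/(-21582 + 32956)) = (-81 - 1*(-21))/(-46212) + 15495/(1/(-21582 + 32956)) = (-81 + 21)*(-1/46212) + 15495/(1/11374) = -60*(-1/46212) + 15495/(1/11374) = 5/3851 + 15495*11374 = 5/3851 + 176240130 = 678700740635/3851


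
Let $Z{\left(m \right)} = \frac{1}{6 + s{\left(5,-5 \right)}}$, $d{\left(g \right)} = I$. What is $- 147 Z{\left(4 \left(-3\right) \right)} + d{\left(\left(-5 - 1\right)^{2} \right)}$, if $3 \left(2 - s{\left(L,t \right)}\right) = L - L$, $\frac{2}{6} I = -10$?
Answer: $- \frac{387}{8} \approx -48.375$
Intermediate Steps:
$I = -30$ ($I = 3 \left(-10\right) = -30$)
$s{\left(L,t \right)} = 2$ ($s{\left(L,t \right)} = 2 - \frac{L - L}{3} = 2 - 0 = 2 + 0 = 2$)
$d{\left(g \right)} = -30$
$Z{\left(m \right)} = \frac{1}{8}$ ($Z{\left(m \right)} = \frac{1}{6 + 2} = \frac{1}{8}$)
$- 147 Z{\left(4 \left(-3\right) \right)} + d{\left(\left(-5 - 1\right)^{2} \right)} = \left(-147\right) \frac{1}{8} - 30 = - \frac{147}{8} - 30 = - \frac{387}{8}$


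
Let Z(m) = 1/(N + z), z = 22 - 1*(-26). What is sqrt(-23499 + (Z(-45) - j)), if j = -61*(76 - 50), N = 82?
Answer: 9*I*sqrt(4571970)/130 ≈ 148.03*I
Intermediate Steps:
z = 48 (z = 22 + 26 = 48)
j = -1586 (j = -61*26 = -1586)
Z(m) = 1/130 (Z(m) = 1/(82 + 48) = 1/130)
sqrt(-23499 + (Z(-45) - j)) = sqrt(-23499 + (1/130 - 1*(-1586))) = sqrt(-23499 + (1/130 + 1586)) = sqrt(-23499 + 206181/130) = sqrt(-2848689/130) = 9*I*sqrt(4571970)/130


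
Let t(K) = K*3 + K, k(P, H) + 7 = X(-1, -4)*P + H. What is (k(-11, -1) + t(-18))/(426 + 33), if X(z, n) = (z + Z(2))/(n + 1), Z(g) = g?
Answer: -229/1377 ≈ -0.16630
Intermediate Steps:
X(z, n) = (2 + z)/(1 + n) (X(z, n) = (z + 2)/(n + 1) = (2 + z)/(1 + n))
k(P, H) = -7 + H - P/3 (k(P, H) = -7 + (((2 - 1)/(1 - 4))*P + H) = -7 + ((1/(-3))*P + H) = -7 + ((-⅓*1)*P + H) = -7 + (-P/3 + H) = -7 + (H - P/3) = -7 + H - P/3)
t(K) = 4*K (t(K) = 3*K + K = 4*K)
(k(-11, -1) + t(-18))/(426 + 33) = ((-7 - 1 - ⅓*(-11)) + 4*(-18))/(426 + 33) = ((-7 - 1 + 11/3) - 72)/459 = (-13/3 - 72)*(1/459) = -229/3*1/459 = -229/1377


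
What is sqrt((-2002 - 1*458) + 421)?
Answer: I*sqrt(2039) ≈ 45.155*I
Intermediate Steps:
sqrt((-2002 - 1*458) + 421) = sqrt((-2002 - 458) + 421) = sqrt(-2460 + 421) = sqrt(-2039) = I*sqrt(2039)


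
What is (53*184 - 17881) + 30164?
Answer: 22035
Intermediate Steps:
(53*184 - 17881) + 30164 = (9752 - 17881) + 30164 = -8129 + 30164 = 22035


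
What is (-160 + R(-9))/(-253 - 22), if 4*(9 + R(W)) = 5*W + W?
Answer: 73/110 ≈ 0.66364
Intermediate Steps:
R(W) = -9 + 3*W/2 (R(W) = -9 + (5*W + W)/4 = -9 + (6*W)/4 = -9 + 3*W/2)
(-160 + R(-9))/(-253 - 22) = (-160 + (-9 + (3/2)*(-9)))/(-253 - 22) = (-160 + (-9 - 27/2))/(-275) = (-160 - 45/2)*(-1/275) = -365/2*(-1/275) = 73/110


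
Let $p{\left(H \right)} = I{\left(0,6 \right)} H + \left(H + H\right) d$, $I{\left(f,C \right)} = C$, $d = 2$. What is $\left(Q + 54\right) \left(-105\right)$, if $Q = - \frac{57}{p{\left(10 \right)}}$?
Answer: $- \frac{112203}{20} \approx -5610.1$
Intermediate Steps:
$p{\left(H \right)} = 10 H$ ($p{\left(H \right)} = 6 H + \left(H + H\right) 2 = 6 H + 2 H 2 = 6 H + 4 H = 10 H$)
$Q = - \frac{57}{100}$ ($Q = - \frac{57}{10 \cdot 10} = - \frac{57}{100} \approx -0.57$)
$\left(Q + 54\right) \left(-105\right) = \left(- \frac{57}{100} + 54\right) \left(-105\right) = \frac{5343}{100} \left(-105\right) = - \frac{112203}{20}$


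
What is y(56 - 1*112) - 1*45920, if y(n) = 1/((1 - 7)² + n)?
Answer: -918401/20 ≈ -45920.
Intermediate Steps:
y(n) = 1/(36 + n) (y(n) = 1/((-6)² + n) = 1/(36 + n))
y(56 - 1*112) - 1*45920 = 1/(36 + (56 - 1*112)) - 1*45920 = 1/(36 + (56 - 112)) - 45920 = 1/(36 - 56) - 45920 = 1/(-20) - 45920 = -1/20 - 45920 = -918401/20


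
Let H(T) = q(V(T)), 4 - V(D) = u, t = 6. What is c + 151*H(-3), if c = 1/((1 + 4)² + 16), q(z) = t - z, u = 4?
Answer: 37147/41 ≈ 906.02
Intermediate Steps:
V(D) = 0 (V(D) = 4 - 1*4 = 4 - 4 = 0)
q(z) = 6 - z
H(T) = 6 (H(T) = 6 - 1*0 = 6 + 0 = 6)
c = 1/41 (c = 1/(5² + 16) = 1/(25 + 16) = 1/41 ≈ 0.024390)
c + 151*H(-3) = 1/41 + 151*6 = 1/41 + 906 = 37147/41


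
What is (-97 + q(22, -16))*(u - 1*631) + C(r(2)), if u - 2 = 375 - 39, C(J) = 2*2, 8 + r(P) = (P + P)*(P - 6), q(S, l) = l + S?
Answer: 26667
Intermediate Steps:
q(S, l) = S + l
r(P) = -8 + 2*P*(-6 + P) (r(P) = -8 + (P + P)*(P - 6) = -8 + (2*P)*(-6 + P) = -8 + 2*P*(-6 + P))
C(J) = 4
u = 338 (u = 2 + (375 - 39) = 2 + 336 = 338)
(-97 + q(22, -16))*(u - 1*631) + C(r(2)) = (-97 + (22 - 16))*(338 - 1*631) + 4 = (-97 + 6)*(338 - 631) + 4 = -91*(-293) + 4 = 26663 + 4 = 26667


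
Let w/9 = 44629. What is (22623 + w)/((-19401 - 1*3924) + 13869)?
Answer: -35357/788 ≈ -44.869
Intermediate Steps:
w = 401661 (w = 9*44629 = 401661)
(22623 + w)/((-19401 - 1*3924) + 13869) = (22623 + 401661)/((-19401 - 1*3924) + 13869) = 424284/((-19401 - 3924) + 13869) = 424284/(-23325 + 13869) = 424284/(-9456) = 424284*(-1/9456) = -35357/788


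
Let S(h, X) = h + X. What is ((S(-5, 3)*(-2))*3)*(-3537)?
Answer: -42444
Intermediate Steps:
S(h, X) = X + h
((S(-5, 3)*(-2))*3)*(-3537) = (((3 - 5)*(-2))*3)*(-3537) = (-2*(-2)*3)*(-3537) = (4*3)*(-3537) = 12*(-3537) = -42444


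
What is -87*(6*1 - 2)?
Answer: -348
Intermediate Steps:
-87*(6*1 - 2) = -87*(6 - 2) = -87*4 = -348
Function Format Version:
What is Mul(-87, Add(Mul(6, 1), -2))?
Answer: -348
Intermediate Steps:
Mul(-87, Add(Mul(6, 1), -2)) = Mul(-87, Add(6, -2)) = Mul(-87, 4) = -348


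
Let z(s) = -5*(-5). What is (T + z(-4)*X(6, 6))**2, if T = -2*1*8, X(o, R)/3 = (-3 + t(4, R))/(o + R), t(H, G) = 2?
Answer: 7921/16 ≈ 495.06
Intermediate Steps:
z(s) = 25
X(o, R) = -3/(R + o) (X(o, R) = 3*((-3 + 2)/(o + R)) = 3*(-1/(R + o)) = -3/(R + o))
T = -16 (T = -2*8 = -16)
(T + z(-4)*X(6, 6))**2 = (-16 + 25*(-3/(6 + 6)))**2 = (-16 + 25*(-3/12))**2 = (-16 + 25*(-3*1/12))**2 = (-16 + 25*(-1/4))**2 = (-16 - 25/4)**2 = (-89/4)**2 = 7921/16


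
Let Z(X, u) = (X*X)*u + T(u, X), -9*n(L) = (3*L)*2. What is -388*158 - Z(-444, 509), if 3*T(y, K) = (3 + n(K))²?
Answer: -301299985/3 ≈ -1.0043e+8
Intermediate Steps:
n(L) = -2*L/3 (n(L) = -3*L*2/9 = -2*L/3)
T(y, K) = (3 - 2*K/3)²/3
Z(X, u) = (-9 + 2*X)²/27 + u*X² (Z(X, u) = (X*X)*u + (-9 + 2*X)²/27 = X²*u + (-9 + 2*X)²/27 = u*X² + (-9 + 2*X)²/27 = (-9 + 2*X)²/27 + u*X²)
-388*158 - Z(-444, 509) = -388*158 - ((-9 + 2*(-444))²/27 + 509*(-444)²) = -61304 - ((-9 - 888)²/27 + 509*197136) = -61304 - ((1/27)*(-897)² + 100342224) = -61304 - ((1/27)*804609 + 100342224) = -61304 - (89401/3 + 100342224) = -61304 - 1*301116073/3 = -61304 - 301116073/3 = -301299985/3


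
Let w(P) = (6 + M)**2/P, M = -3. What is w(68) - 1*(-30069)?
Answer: 2044701/68 ≈ 30069.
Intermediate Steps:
w(P) = 9/P (w(P) = (6 - 3)**2/P = 3**2/P = 9/P)
w(68) - 1*(-30069) = 9/68 - 1*(-30069) = 9*(1/68) + 30069 = 9/68 + 30069 = 2044701/68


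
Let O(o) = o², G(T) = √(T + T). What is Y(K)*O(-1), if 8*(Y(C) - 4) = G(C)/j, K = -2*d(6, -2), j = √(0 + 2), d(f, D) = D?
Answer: 17/4 ≈ 4.2500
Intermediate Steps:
G(T) = √2*√T (G(T) = √(2*T) = √2*√T)
j = √2 ≈ 1.4142
K = 4 (K = -2*(-2) = 4)
Y(C) = 4 + √C/8 (Y(C) = 4 + ((√2*√C)/(√2))/8 = 4 + ((√2*√C)*(√2/2))/8 = 4 + √C/8)
Y(K)*O(-1) = (4 + √4/8)*(-1)² = (4 + (⅛)*2)*1 = (4 + ¼)*1 = (17/4)*1 = 17/4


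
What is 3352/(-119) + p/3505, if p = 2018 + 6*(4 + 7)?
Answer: -11500764/417095 ≈ -27.573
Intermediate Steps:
p = 2084 (p = 2018 + 6*11 = 2018 + 66 = 2084)
3352/(-119) + p/3505 = 3352/(-119) + 2084/3505 = 3352*(-1/119) + 2084*(1/3505) = -3352/119 + 2084/3505 = -11500764/417095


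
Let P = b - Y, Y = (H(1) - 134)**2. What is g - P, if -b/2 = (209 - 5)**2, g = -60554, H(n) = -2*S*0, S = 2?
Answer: 40634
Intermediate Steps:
H(n) = 0 (H(n) = -2*2*0 = -4*0 = 0)
Y = 17956 (Y = (0 - 134)**2 = (-134)**2 = 17956)
b = -83232 (b = -2*(209 - 5)**2 = -2*204**2 = -2*41616 = -83232)
P = -101188 (P = -83232 - 1*17956 = -83232 - 17956 = -101188)
g - P = -60554 - 1*(-101188) = -60554 + 101188 = 40634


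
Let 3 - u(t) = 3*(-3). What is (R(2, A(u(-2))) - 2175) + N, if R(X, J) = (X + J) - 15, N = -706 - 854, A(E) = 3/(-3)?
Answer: -3749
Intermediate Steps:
u(t) = 12 (u(t) = 3 - 3*(-3) = 3 - 1*(-9) = 3 + 9 = 12)
A(E) = -1 (A(E) = 3*(-⅓) = -1)
N = -1560
R(X, J) = -15 + J + X (R(X, J) = (J + X) - 15 = -15 + J + X)
(R(2, A(u(-2))) - 2175) + N = ((-15 - 1 + 2) - 2175) - 1560 = (-14 - 2175) - 1560 = -2189 - 1560 = -3749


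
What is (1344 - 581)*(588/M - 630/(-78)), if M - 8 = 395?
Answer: 2932209/403 ≈ 7276.0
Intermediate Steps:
M = 403 (M = 8 + 395 = 403)
(1344 - 581)*(588/M - 630/(-78)) = (1344 - 581)*(588/403 - 630/(-78)) = 763*(588*(1/403) - 630*(-1/78)) = 763*(588/403 + 105/13) = 763*(3843/403) = 2932209/403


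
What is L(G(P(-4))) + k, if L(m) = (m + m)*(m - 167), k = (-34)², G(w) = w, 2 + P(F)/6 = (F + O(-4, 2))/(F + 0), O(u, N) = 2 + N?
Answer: 5452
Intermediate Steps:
P(F) = -12 + 6*(4 + F)/F (P(F) = -12 + 6*((F + (2 + 2))/(F + 0)) = -12 + 6*((F + 4)/F) = -12 + 6*((4 + F)/F) = -12 + 6*(4 + F)/F)
k = 1156
L(m) = 2*m*(-167 + m) (L(m) = (2*m)*(-167 + m) = 2*m*(-167 + m))
L(G(P(-4))) + k = 2*(-6 + 24/(-4))*(-167 + (-6 + 24/(-4))) + 1156 = 2*(-6 + 24*(-¼))*(-167 + (-6 + 24*(-¼))) + 1156 = 2*(-6 - 6)*(-167 + (-6 - 6)) + 1156 = 2*(-12)*(-167 - 12) + 1156 = 2*(-12)*(-179) + 1156 = 4296 + 1156 = 5452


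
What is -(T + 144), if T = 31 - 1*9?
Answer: -166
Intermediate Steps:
T = 22 (T = 31 - 9 = 22)
-(T + 144) = -(22 + 144) = -1*166 = -166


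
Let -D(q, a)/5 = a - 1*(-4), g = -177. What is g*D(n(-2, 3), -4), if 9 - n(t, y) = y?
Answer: 0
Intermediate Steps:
n(t, y) = 9 - y
D(q, a) = -20 - 5*a (D(q, a) = -5*(a - 1*(-4)) = -5*(a + 4) = -5*(4 + a) = -20 - 5*a)
g*D(n(-2, 3), -4) = -177*(-20 - 5*(-4)) = -177*(-20 + 20) = -177*0 = 0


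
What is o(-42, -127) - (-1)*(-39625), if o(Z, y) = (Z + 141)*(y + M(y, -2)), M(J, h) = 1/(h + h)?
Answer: -208891/4 ≈ -52223.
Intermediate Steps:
M(J, h) = 1/(2*h)
o(Z, y) = (141 + Z)*(-¼ + y) (o(Z, y) = (Z + 141)*(y + (½)/(-2)) = (141 + Z)*(y + (½)*(-½)) = (141 + Z)*(y - ¼) = (141 + Z)*(-¼ + y))
o(-42, -127) - (-1)*(-39625) = (-141/4 + 141*(-127) - ¼*(-42) - 42*(-127)) - (-1)*(-39625) = (-141/4 - 17907 + 21/2 + 5334) - 1*39625 = -50391/4 - 39625 = -208891/4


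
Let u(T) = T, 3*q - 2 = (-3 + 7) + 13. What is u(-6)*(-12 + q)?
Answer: 34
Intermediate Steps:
q = 19/3 (q = ⅔ + ((-3 + 7) + 13)/3 = ⅔ + (4 + 13)/3 = ⅔ + (⅓)*17 = ⅔ + 17/3 = 19/3 ≈ 6.3333)
u(-6)*(-12 + q) = -6*(-12 + 19/3) = -6*(-17/3) = 34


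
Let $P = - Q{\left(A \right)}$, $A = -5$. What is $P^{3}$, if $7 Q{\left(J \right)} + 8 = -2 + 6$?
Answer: $\frac{64}{343} \approx 0.18659$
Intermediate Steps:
$Q{\left(J \right)} = - \frac{4}{7}$ ($Q{\left(J \right)} = - \frac{8}{7} + \frac{-2 + 6}{7} = - \frac{8}{7} + \frac{1}{7} \cdot 4 = - \frac{8}{7} + \frac{4}{7} = - \frac{4}{7}$)
$P = \frac{4}{7}$ ($P = \left(-1\right) \left(- \frac{4}{7}\right) = \frac{4}{7} \approx 0.57143$)
$P^{3} = \left(\frac{4}{7}\right)^{3} = \frac{64}{343}$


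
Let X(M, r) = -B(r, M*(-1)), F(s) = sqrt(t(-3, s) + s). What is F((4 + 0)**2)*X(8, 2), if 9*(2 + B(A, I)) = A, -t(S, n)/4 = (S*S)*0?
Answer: 64/9 ≈ 7.1111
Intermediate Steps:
t(S, n) = 0 (t(S, n) = -4*S*S*0 = -4*S**2*0 = -4*0 = 0)
B(A, I) = -2 + A/9
F(s) = sqrt(s) (F(s) = sqrt(0 + s) = sqrt(s))
X(M, r) = 2 - r/9 (X(M, r) = -(-2 + r/9) = 2 - r/9)
F((4 + 0)**2)*X(8, 2) = sqrt((4 + 0)**2)*(2 - 1/9*2) = sqrt(4**2)*(2 - 2/9) = sqrt(16)*(16/9) = 4*(16/9) = 64/9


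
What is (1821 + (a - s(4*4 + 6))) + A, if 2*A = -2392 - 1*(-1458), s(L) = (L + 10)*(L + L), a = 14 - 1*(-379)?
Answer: 339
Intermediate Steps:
a = 393 (a = 14 + 379 = 393)
s(L) = 2*L*(10 + L) (s(L) = (10 + L)*(2*L) = 2*L*(10 + L))
A = -467 (A = (-2392 - 1*(-1458))/2 = (-2392 + 1458)/2 = (½)*(-934) = -467)
(1821 + (a - s(4*4 + 6))) + A = (1821 + (393 - 2*(4*4 + 6)*(10 + (4*4 + 6)))) - 467 = (1821 + (393 - 2*(16 + 6)*(10 + (16 + 6)))) - 467 = (1821 + (393 - 2*22*(10 + 22))) - 467 = (1821 + (393 - 2*22*32)) - 467 = (1821 + (393 - 1*1408)) - 467 = (1821 + (393 - 1408)) - 467 = (1821 - 1015) - 467 = 806 - 467 = 339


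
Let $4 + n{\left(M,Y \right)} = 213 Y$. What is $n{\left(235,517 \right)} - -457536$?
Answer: $567653$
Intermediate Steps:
$n{\left(M,Y \right)} = -4 + 213 Y$
$n{\left(235,517 \right)} - -457536 = \left(-4 + 213 \cdot 517\right) - -457536 = \left(-4 + 110121\right) + 457536 = 110117 + 457536 = 567653$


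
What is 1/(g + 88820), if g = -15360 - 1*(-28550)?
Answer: 1/102010 ≈ 9.8030e-6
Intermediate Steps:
g = 13190 (g = -15360 + 28550 = 13190)
1/(g + 88820) = 1/(13190 + 88820) = 1/102010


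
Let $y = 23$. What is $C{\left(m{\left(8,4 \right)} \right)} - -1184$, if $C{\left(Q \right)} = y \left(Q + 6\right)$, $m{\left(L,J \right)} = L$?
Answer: $1506$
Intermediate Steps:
$C{\left(Q \right)} = 138 + 23 Q$ ($C{\left(Q \right)} = 23 \left(Q + 6\right) = 23 \left(6 + Q\right) = 138 + 23 Q$)
$C{\left(m{\left(8,4 \right)} \right)} - -1184 = \left(138 + 23 \cdot 8\right) - -1184 = \left(138 + 184\right) + 1184 = 322 + 1184 = 1506$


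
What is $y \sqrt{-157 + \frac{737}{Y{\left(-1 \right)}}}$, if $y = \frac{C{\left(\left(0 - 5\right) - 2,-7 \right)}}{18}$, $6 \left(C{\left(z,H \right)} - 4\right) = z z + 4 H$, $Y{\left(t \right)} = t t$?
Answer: $\frac{5 \sqrt{145}}{6} \approx 10.035$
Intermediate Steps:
$Y{\left(t \right)} = t^{2}$
$C{\left(z,H \right)} = 4 + \frac{z^{2}}{6} + \frac{2 H}{3}$ ($C{\left(z,H \right)} = 4 + \frac{z z + 4 H}{6} = 4 + \frac{z^{2} + 4 H}{6} = 4 + \left(\frac{z^{2}}{6} + \frac{2 H}{3}\right) = 4 + \frac{z^{2}}{6} + \frac{2 H}{3}$)
$y = \frac{5}{12}$ ($y = \frac{4 + \frac{\left(\left(0 - 5\right) - 2\right)^{2}}{6} + \frac{2}{3} \left(-7\right)}{18} = \left(4 + \frac{\left(\left(0 - 5\right) - 2\right)^{2}}{6} - \frac{14}{3}\right) \frac{1}{18} = \left(4 + \frac{\left(-5 - 2\right)^{2}}{6} - \frac{14}{3}\right) \frac{1}{18} = \left(4 + \frac{\left(-7\right)^{2}}{6} - \frac{14}{3}\right) \frac{1}{18} = \left(4 + \frac{1}{6} \cdot 49 - \frac{14}{3}\right) \frac{1}{18} = \left(4 + \frac{49}{6} - \frac{14}{3}\right) \frac{1}{18} = \frac{15}{2} \cdot \frac{1}{18} = \frac{5}{12} \approx 0.41667$)
$y \sqrt{-157 + \frac{737}{Y{\left(-1 \right)}}} = \frac{5 \sqrt{-157 + \frac{737}{\left(-1\right)^{2}}}}{12} = \frac{5 \sqrt{-157 + \frac{737}{1}}}{12} = \frac{5 \sqrt{-157 + 737 \cdot 1}}{12} = \frac{5 \sqrt{-157 + 737}}{12} = \frac{5 \sqrt{580}}{12} = \frac{5 \cdot 2 \sqrt{145}}{12} = \frac{5 \sqrt{145}}{6}$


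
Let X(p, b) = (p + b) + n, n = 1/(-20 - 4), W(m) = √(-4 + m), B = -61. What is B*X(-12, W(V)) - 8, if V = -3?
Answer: 17437/24 - 61*I*√7 ≈ 726.54 - 161.39*I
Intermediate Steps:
n = -1/24 (n = 1/(-24) = -1/24 ≈ -0.041667)
X(p, b) = -1/24 + b + p (X(p, b) = (p + b) - 1/24 = (b + p) - 1/24 = -1/24 + b + p)
B*X(-12, W(V)) - 8 = -61*(-1/24 + √(-4 - 3) - 12) - 8 = -61*(-1/24 + √(-7) - 12) - 8 = -61*(-1/24 + I*√7 - 12) - 8 = -61*(-289/24 + I*√7) - 8 = (17629/24 - 61*I*√7) - 8 = 17437/24 - 61*I*√7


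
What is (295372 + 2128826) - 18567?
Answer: 2405631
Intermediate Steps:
(295372 + 2128826) - 18567 = 2424198 - 18567 = 2405631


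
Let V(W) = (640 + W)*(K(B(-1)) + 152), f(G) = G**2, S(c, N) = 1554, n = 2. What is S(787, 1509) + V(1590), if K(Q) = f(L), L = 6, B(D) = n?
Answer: 420794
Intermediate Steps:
B(D) = 2
K(Q) = 36 (K(Q) = 6**2 = 36)
V(W) = 120320 + 188*W (V(W) = (640 + W)*(36 + 152) = (640 + W)*188 = 120320 + 188*W)
S(787, 1509) + V(1590) = 1554 + (120320 + 188*1590) = 1554 + (120320 + 298920) = 1554 + 419240 = 420794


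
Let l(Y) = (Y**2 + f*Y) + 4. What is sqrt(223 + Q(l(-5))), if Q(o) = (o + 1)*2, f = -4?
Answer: sqrt(323) ≈ 17.972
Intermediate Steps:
l(Y) = 4 + Y**2 - 4*Y (l(Y) = (Y**2 - 4*Y) + 4 = 4 + Y**2 - 4*Y)
Q(o) = 2 + 2*o (Q(o) = (1 + o)*2 = 2 + 2*o)
sqrt(223 + Q(l(-5))) = sqrt(223 + (2 + 2*(4 + (-5)**2 - 4*(-5)))) = sqrt(223 + (2 + 2*(4 + 25 + 20))) = sqrt(223 + (2 + 2*49)) = sqrt(223 + (2 + 98)) = sqrt(223 + 100) = sqrt(323)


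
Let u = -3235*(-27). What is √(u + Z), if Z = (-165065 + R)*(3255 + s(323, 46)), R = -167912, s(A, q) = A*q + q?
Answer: I*√6046441998 ≈ 77759.0*I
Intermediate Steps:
s(A, q) = q + A*q
u = 87345
Z = -6046529343 (Z = (-165065 - 167912)*(3255 + 46*(1 + 323)) = -332977*(3255 + 46*324) = -332977*(3255 + 14904) = -332977*18159 = -6046529343)
√(u + Z) = √(87345 - 6046529343) = √(-6046441998) = I*√6046441998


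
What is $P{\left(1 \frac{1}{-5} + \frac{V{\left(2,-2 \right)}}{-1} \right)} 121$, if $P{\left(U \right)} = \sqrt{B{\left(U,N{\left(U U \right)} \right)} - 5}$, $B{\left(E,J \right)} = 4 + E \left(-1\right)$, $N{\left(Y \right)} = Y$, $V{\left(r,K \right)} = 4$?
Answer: $\frac{484 \sqrt{5}}{5} \approx 216.45$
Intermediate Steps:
$B{\left(E,J \right)} = 4 - E$
$P{\left(U \right)} = \sqrt{-1 - U}$ ($P{\left(U \right)} = \sqrt{\left(4 - U\right) - 5} = \sqrt{-1 - U}$)
$P{\left(1 \frac{1}{-5} + \frac{V{\left(2,-2 \right)}}{-1} \right)} 121 = \sqrt{-1 - \left(1 \frac{1}{-5} + \frac{4}{-1}\right)} 121 = \sqrt{-1 - \left(1 \left(- \frac{1}{5}\right) + 4 \left(-1\right)\right)} 121 = \sqrt{-1 - \left(- \frac{1}{5} - 4\right)} 121 = \sqrt{-1 - - \frac{21}{5}} \cdot 121 = \sqrt{-1 + \frac{21}{5}} \cdot 121 = \sqrt{\frac{16}{5}} \cdot 121 = \frac{4 \sqrt{5}}{5} \cdot 121 = \frac{484 \sqrt{5}}{5}$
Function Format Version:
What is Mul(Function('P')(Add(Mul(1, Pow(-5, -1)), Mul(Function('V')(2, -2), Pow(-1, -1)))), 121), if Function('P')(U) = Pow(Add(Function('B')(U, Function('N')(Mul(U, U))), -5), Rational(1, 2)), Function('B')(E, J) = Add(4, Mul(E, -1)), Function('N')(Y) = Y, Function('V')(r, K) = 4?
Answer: Mul(Rational(484, 5), Pow(5, Rational(1, 2))) ≈ 216.45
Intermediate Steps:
Function('B')(E, J) = Add(4, Mul(-1, E))
Function('P')(U) = Pow(Add(-1, Mul(-1, U)), Rational(1, 2)) (Function('P')(U) = Pow(Add(Add(4, Mul(-1, U)), -5), Rational(1, 2)) = Pow(Add(-1, Mul(-1, U)), Rational(1, 2)))
Mul(Function('P')(Add(Mul(1, Pow(-5, -1)), Mul(Function('V')(2, -2), Pow(-1, -1)))), 121) = Mul(Pow(Add(-1, Mul(-1, Add(Mul(1, Pow(-5, -1)), Mul(4, Pow(-1, -1))))), Rational(1, 2)), 121) = Mul(Pow(Add(-1, Mul(-1, Add(Mul(1, Rational(-1, 5)), Mul(4, -1)))), Rational(1, 2)), 121) = Mul(Pow(Add(-1, Mul(-1, Add(Rational(-1, 5), -4))), Rational(1, 2)), 121) = Mul(Pow(Add(-1, Mul(-1, Rational(-21, 5))), Rational(1, 2)), 121) = Mul(Pow(Add(-1, Rational(21, 5)), Rational(1, 2)), 121) = Mul(Pow(Rational(16, 5), Rational(1, 2)), 121) = Mul(Mul(Rational(4, 5), Pow(5, Rational(1, 2))), 121) = Mul(Rational(484, 5), Pow(5, Rational(1, 2)))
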